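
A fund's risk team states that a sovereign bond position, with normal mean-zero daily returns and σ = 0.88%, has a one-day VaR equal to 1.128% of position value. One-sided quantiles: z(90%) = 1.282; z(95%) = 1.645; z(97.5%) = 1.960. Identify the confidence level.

Implied z = VaR/σ = 1.128 / 0.88 = 1.282.
This matches z(90%) = 1.282.

90%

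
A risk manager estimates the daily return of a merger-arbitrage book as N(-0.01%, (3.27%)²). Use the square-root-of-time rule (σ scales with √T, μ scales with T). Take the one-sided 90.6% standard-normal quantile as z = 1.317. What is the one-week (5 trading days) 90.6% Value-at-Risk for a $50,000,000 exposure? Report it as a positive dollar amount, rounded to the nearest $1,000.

σ_{5d} = 3.27% × √5 = 7.312%; μ_{5d} = 5 × -0.01% = -0.050%.
VaR = −(-0.050%) + 1.317 × 7.312% = 9.680%.
On $50,000,000: 0.09680 × $50,000,000 = $4,840,000.

$4,840,000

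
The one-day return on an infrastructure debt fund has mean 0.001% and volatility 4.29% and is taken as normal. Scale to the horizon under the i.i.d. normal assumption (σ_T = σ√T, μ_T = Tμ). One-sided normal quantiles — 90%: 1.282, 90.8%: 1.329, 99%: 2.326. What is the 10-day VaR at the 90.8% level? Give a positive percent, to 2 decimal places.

18.02%

σ_{10d} = 4.29% × √10 = 13.566%; μ_{10d} = 10 × 0.001% = 0.010%.
VaR = −(0.010%) + 1.329 × 13.566% = 18.019%.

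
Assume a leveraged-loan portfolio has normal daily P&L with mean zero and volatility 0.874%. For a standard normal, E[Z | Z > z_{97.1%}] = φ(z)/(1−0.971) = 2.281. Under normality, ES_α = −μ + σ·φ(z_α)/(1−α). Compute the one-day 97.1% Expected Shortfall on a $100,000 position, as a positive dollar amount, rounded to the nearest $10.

ES = 0.874% × 2.281 = 1.994%.
On $100,000: 0.01994 × $100,000 = $1,994.

$1,990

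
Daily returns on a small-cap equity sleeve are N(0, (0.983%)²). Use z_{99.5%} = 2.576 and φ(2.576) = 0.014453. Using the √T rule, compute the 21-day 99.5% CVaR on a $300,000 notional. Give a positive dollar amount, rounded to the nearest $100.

$39,100

σ_{21d} = 0.983% × √21 = 4.505%.
ES multiplier = φ(z)/(1−α) = 0.014453/0.005 = 2.891.
ES = 4.505% × 2.891 = 13.024%; on $300,000: $39,072.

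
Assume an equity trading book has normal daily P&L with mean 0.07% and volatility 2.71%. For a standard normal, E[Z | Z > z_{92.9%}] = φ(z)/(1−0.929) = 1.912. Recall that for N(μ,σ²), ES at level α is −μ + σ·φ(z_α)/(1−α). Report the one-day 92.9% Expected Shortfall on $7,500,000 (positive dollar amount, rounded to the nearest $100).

$383,400

ES = −(0.07%) + 2.71% × 1.912 = 5.112%.
On $7,500,000: 0.05112 × $7,500,000 = $383,400.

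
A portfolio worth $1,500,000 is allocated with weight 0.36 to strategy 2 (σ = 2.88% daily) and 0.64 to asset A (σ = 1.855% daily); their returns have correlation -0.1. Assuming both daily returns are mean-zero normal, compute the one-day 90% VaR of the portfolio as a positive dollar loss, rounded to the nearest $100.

$28,800

σ_p² = 0.36²·2.88² + 0.64²·1.855² + 2·-0.1·0.36·0.64·2.88·1.855 = 2.2382 (%²).
σ_p = √2.2382 = 1.496%.
At 90%, z = 1.282.
VaR = 1.282 × 1.496% = 1.918%; on $1,500,000 that is $28,770.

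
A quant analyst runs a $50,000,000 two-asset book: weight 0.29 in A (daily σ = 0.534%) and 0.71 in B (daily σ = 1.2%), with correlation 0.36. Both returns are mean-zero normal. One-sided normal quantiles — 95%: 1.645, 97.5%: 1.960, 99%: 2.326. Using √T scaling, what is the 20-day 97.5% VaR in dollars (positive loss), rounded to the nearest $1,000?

σ_p = √(0.29²·0.534² + 0.71²·1.2² + 2·0.36·0.29·0.71·0.534·1.2) = 0.919%.
σ_{20d} = 0.919% × √20 = 4.110%.
VaR = 1.960 × 4.110% = 8.056%; on $50,000,000 that is $4,028,000.

$4,028,000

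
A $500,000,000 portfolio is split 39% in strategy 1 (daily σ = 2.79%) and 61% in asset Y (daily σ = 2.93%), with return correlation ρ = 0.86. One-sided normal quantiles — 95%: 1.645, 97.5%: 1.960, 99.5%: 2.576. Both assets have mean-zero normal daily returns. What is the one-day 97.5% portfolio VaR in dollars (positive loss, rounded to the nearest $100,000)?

σ_p² = 0.39²·2.79² + 0.61²·2.93² + 2·0.86·0.39·0.61·2.79·2.93 = 7.7234 (%²).
σ_p = √7.7234 = 2.779%.
VaR = 1.960 × 2.779% = 5.447%; on $500,000,000 that is $27,235,000.

$27,200,000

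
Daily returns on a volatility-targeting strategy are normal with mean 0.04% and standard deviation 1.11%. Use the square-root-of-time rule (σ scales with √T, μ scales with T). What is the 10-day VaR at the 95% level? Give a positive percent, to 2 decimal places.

5.37%

At 95%, z = 1.645.
σ_{10d} = 1.11% × √10 = 3.510%; μ_{10d} = 10 × 0.04% = 0.400%.
VaR = −(0.400%) + 1.645 × 3.510% = 5.374%.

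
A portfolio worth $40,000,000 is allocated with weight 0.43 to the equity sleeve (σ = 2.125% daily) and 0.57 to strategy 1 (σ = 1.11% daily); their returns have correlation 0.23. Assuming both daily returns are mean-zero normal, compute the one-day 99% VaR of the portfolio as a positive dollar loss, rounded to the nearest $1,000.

$1,140,000

σ_p² = 0.43²·2.125² + 0.57²·1.11² + 2·0.23·0.43·0.57·2.125·1.11 = 1.5012 (%²).
σ_p = √1.5012 = 1.225%.
At 99%, z = 2.326.
VaR = 2.326 × 1.225% = 2.849%; on $40,000,000 that is $1,139,600.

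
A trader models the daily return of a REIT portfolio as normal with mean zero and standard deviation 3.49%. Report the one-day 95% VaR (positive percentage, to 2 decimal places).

At 95% one-sided, z = 1.645.
VaR = z·σ = 1.645 × 3.49% = 5.741%.

5.74%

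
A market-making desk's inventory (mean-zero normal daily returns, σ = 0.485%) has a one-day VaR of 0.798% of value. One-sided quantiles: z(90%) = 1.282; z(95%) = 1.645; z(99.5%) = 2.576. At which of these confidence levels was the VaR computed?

95%

Implied z = VaR/σ = 0.798 / 0.485 = 1.645.
This matches z(95%) = 1.645.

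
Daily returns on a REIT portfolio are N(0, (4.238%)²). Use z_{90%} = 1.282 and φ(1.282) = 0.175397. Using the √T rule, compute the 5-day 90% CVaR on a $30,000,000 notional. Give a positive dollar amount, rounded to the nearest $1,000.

σ_{5d} = 4.238% × √5 = 9.476%.
ES multiplier = φ(z)/(1−α) = 0.175397/0.1 = 1.754.
ES = 9.476% × 1.754 = 16.621%; on $30,000,000: $4,986,300.

$4,986,000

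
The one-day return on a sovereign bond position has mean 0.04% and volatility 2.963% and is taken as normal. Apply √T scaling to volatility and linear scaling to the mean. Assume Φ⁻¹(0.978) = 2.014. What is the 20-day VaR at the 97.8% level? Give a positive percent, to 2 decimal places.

25.89%

σ_{20d} = 2.963% × √20 = 13.251%; μ_{20d} = 20 × 0.04% = 0.800%.
VaR = −(0.800%) + 2.014 × 13.251% = 25.888%.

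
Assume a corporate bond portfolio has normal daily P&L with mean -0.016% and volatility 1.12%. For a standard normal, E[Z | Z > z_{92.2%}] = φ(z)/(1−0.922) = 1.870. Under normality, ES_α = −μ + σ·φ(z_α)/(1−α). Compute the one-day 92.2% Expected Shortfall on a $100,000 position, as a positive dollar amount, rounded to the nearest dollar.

ES = −(-0.016%) + 1.12% × 1.870 = 2.110%.
On $100,000: 0.02110 × $100,000 = $2,110.

$2,110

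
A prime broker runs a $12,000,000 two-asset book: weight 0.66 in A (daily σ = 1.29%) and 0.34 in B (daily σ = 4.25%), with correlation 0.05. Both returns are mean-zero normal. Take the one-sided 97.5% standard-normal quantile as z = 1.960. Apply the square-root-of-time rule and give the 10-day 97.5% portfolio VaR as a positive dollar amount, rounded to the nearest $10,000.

$1,270,000

σ_p = √(0.66²·1.29² + 0.34²·4.25² + 2·0.05·0.66·0.34·1.29·4.25) = 1.713%.
σ_{10d} = 1.713% × √10 = 5.417%.
VaR = 1.960 × 5.417% = 10.617%; on $12,000,000 that is $1,274,040.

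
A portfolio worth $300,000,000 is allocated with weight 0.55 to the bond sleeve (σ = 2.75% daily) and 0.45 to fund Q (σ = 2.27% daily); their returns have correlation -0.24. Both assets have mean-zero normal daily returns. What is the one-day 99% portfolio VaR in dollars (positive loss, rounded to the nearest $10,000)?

$11,230,000

σ_p² = 0.55²·2.75² + 0.45²·2.27² + 2·-0.24·0.55·0.45·2.75·2.27 = 2.5895 (%²).
σ_p = √2.5895 = 1.609%.
At 99%, z = 2.326.
VaR = 2.326 × 1.609% = 3.743%; on $300,000,000 that is $11,229,000.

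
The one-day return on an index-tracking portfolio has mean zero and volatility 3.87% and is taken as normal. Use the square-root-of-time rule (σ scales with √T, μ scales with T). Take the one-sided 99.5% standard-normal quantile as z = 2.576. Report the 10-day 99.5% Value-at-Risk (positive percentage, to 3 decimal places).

σ_{10d} = 3.87% × √10 = 12.238%.
VaR = 2.576 × 12.238% = 31.525%.

31.525%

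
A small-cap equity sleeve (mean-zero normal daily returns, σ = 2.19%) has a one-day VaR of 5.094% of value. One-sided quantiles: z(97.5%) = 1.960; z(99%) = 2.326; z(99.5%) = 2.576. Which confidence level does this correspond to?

99%

Implied z = VaR/σ = 5.094 / 2.19 = 2.326.
This matches z(99%) = 2.326.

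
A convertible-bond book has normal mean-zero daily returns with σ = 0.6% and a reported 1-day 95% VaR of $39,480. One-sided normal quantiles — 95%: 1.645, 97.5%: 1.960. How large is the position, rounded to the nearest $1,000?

VaR as a fraction of value: z·σ = 1.645 × 0.6% = 0.987%.
Position = $39,480 / 0.00987 = $4,000,000.

$4,000,000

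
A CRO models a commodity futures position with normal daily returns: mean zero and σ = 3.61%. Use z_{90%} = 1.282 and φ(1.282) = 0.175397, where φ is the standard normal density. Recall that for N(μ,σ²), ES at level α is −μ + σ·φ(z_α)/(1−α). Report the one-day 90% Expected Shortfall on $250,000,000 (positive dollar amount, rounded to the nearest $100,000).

$15,800,000

Tail multiplier: φ(z)/(1−α) = 0.175397 / 0.1 = 1.754.
ES = 3.61% × 1.754 = 6.332%.
On $250,000,000: 0.06332 × $250,000,000 = $15,830,000.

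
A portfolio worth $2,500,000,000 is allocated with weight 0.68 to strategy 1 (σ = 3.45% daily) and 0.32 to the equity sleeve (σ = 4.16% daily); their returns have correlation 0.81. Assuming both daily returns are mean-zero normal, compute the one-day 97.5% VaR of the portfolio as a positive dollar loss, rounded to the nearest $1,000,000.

$172,000,000

σ_p² = 0.68²·3.45² + 0.32²·4.16² + 2·0.81·0.68·0.32·3.45·4.16 = 12.3351 (%²).
σ_p = √12.3351 = 3.512%.
At 97.5%, z = 1.960.
VaR = 1.960 × 3.512% = 6.884%; on $2,500,000,000 that is $172,100,000.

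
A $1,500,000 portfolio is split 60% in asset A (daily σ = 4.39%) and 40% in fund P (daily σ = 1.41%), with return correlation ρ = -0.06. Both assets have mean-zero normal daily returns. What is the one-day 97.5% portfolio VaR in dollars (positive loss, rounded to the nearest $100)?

σ_p² = 0.6²·4.39² + 0.4²·1.41² + 2·-0.06·0.6·0.4·4.39·1.41 = 7.0778 (%²).
σ_p = √7.0778 = 2.660%.
At 97.5%, z = 1.960.
VaR = 1.960 × 2.660% = 5.214%; on $1,500,000 that is $78,210.

$78,200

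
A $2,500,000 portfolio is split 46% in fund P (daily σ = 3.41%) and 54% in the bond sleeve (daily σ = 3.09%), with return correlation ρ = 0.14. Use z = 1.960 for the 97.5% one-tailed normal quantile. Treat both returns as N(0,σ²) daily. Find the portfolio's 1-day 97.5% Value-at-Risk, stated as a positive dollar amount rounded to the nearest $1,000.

σ_p² = 0.46²·3.41² + 0.54²·3.09² + 2·0.14·0.46·0.54·3.41·3.09 = 5.9776 (%²).
σ_p = √5.9776 = 2.445%.
VaR = 1.960 × 2.445% = 4.792%; on $2,500,000 that is $119,800.

$120,000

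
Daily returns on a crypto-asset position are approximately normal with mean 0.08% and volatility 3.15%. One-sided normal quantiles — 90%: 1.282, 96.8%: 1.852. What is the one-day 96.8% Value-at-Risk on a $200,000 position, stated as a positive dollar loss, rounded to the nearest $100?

VaR = −μ + z·σ = −(0.08%) + 1.852 × 3.15% = 5.754%.
On $200,000: 0.05754 × $200,000 = $11,508.

$11,500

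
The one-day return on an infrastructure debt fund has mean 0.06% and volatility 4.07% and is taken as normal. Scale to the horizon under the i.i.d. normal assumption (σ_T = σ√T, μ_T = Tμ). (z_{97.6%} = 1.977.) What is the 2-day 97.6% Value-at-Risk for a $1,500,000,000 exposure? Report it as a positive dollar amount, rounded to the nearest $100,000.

$168,900,000

σ_{2d} = 4.07% × √2 = 5.756%; μ_{2d} = 2 × 0.06% = 0.120%.
VaR = −(0.120%) + 1.977 × 5.756% = 11.260%.
On $1,500,000,000: 0.11260 × $1,500,000,000 = $168,900,000.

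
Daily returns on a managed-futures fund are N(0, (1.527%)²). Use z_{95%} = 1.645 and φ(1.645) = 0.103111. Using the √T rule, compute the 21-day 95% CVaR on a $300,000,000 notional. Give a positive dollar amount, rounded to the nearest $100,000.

$43,300,000

σ_{21d} = 1.527% × √21 = 6.998%.
ES multiplier = φ(z)/(1−α) = 0.103111/0.05 = 2.062.
ES = 6.998% × 2.062 = 14.430%; on $300,000,000: $43,290,000.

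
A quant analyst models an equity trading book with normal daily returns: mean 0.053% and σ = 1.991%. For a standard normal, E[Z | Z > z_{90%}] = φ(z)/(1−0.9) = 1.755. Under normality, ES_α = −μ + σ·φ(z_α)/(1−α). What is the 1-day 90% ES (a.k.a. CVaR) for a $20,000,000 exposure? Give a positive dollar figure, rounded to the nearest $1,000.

$688,000

ES = −(0.053%) + 1.991% × 1.755 = 3.441%.
On $20,000,000: 0.03441 × $20,000,000 = $688,200.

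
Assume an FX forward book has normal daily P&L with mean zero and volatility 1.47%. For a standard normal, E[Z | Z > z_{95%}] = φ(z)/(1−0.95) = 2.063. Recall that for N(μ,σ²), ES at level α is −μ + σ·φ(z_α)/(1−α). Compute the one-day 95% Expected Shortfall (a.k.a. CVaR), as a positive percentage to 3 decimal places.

3.033%

ES = 1.47% × 2.063 = 3.033%.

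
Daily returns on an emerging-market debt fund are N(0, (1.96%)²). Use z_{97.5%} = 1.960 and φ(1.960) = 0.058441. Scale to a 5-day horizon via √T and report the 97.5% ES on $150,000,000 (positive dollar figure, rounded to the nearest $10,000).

$15,370,000

σ_{5d} = 1.96% × √5 = 4.383%.
ES multiplier = φ(z)/(1−α) = 0.058441/0.025 = 2.338.
ES = 4.383% × 2.338 = 10.247%; on $150,000,000: $15,370,500.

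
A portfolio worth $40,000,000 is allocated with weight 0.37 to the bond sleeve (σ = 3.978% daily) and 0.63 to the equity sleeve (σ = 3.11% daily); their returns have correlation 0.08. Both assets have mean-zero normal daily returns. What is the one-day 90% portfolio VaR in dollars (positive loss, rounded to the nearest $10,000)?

σ_p² = 0.37²·3.978² + 0.63²·3.11² + 2·0.08·0.37·0.63·3.978·3.11 = 6.4666 (%²).
σ_p = √6.4666 = 2.543%.
At 90%, z = 1.282.
VaR = 1.282 × 2.543% = 3.260%; on $40,000,000 that is $1,304,000.

$1,300,000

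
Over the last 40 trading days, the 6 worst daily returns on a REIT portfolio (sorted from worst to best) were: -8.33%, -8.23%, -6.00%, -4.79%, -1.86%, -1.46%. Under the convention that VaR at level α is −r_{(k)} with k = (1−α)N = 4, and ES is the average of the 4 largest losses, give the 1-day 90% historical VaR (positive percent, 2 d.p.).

4.79%

k = 4; the 4th lowest return is -4.79%, so VaR = 4.79%.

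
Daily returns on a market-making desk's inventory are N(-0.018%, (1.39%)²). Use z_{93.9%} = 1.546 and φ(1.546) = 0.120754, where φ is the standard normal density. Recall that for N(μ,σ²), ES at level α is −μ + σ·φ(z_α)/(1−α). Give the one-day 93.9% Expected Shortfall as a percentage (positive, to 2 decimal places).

2.77%

Tail multiplier: φ(z)/(1−α) = 0.120754 / 0.061 = 1.980.
ES = −(-0.018%) + 1.39% × 1.980 = 2.770%.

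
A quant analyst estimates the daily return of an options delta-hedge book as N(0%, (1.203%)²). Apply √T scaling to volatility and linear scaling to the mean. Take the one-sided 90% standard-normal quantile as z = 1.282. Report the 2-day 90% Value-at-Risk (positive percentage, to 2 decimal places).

σ_{2d} = 1.203% × √2 = 1.701%.
VaR = 1.282 × 1.701% = 2.181%.

2.18%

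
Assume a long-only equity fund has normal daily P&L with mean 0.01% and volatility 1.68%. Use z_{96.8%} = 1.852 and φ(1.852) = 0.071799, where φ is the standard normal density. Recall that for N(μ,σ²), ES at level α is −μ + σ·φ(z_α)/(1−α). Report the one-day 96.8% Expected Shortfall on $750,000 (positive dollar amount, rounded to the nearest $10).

Tail multiplier: φ(z)/(1−α) = 0.071799 / 0.032 = 2.244.
ES = −(0.01%) + 1.68% × 2.244 = 3.760%.
On $750,000: 0.03760 × $750,000 = $28,200.

$28,200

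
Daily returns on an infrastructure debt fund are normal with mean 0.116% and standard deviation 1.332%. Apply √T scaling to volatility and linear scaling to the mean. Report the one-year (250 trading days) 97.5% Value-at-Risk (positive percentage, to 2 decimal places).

At 97.5%, z = 1.960.
σ_{250d} = 1.332% × √250 = 21.061%; μ_{250d} = 250 × 0.116% = 29.000%.
VaR = −(29.000%) + 1.960 × 21.061% = 12.280%.

12.28%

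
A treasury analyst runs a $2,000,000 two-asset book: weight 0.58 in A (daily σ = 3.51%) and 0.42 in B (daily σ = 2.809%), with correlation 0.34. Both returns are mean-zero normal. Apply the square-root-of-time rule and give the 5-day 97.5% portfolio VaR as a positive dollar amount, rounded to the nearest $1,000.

σ_p = √(0.58²·3.51² + 0.42²·2.809² + 2·0.34·0.58·0.42·3.51·2.809) = 2.678%.
σ_{5d} = 2.678% × √5 = 5.988%.
z(97.5%) = 1.960.
VaR = 1.960 × 5.988% = 11.736%; on $2,000,000 that is $234,720.

$235,000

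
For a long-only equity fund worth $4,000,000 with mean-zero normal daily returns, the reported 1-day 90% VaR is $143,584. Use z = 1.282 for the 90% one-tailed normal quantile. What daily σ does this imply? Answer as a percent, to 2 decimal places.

2.80%

VaR as a fraction: $143,584 / $4,000,000 = 3.590%.
σ = VaR / z = 3.590% / 1.282 = 2.800%.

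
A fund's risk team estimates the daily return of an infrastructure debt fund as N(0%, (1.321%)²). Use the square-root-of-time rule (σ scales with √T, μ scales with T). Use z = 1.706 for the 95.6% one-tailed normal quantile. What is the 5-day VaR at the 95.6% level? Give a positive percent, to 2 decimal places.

5.04%

σ_{5d} = 1.321% × √5 = 2.954%.
VaR = 1.706 × 2.954% = 5.040%.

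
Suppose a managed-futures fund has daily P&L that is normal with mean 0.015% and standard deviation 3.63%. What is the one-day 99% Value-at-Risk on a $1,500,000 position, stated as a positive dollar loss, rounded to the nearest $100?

$126,400

At 99% one-sided, z = 2.326.
VaR = −μ + z·σ = −(0.015%) + 2.326 × 3.63% = 8.428%.
On $1,500,000: 0.08428 × $1,500,000 = $126,420.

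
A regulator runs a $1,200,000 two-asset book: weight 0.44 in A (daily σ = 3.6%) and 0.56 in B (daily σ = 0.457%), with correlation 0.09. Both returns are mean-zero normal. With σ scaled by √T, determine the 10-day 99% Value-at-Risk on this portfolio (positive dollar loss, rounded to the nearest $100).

$143,600

σ_p = √(0.44²·3.6² + 0.56²·0.457² + 2·0.09·0.44·0.56·3.6·0.457) = 1.627%.
σ_{10d} = 1.627% × √10 = 5.145%.
z(99%) = 2.326.
VaR = 2.326 × 5.145% = 11.967%; on $1,200,000 that is $143,604.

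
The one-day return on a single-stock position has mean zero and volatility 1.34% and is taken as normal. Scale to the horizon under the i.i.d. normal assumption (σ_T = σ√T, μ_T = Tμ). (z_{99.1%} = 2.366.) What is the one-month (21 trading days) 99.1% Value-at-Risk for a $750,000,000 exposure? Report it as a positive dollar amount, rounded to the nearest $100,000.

σ_{21d} = 1.34% × √21 = 6.141%.
VaR = 2.366 × 6.141% = 14.530%.
On $750,000,000: 0.14530 × $750,000,000 = $108,975,000.

$109,000,000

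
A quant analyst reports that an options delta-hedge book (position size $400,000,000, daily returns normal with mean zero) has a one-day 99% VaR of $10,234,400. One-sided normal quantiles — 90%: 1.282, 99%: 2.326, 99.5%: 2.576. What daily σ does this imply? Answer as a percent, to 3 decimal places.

VaR as a fraction: $10,234,400 / $400,000,000 = 2.559%.
σ = VaR / z = 2.559% / 2.326 = 1.100%.

1.100%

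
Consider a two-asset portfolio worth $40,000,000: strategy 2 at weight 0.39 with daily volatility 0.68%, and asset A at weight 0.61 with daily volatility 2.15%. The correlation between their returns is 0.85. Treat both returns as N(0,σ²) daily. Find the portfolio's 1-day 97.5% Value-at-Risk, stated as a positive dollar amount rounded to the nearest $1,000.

σ_p² = 0.39²·0.68² + 0.61²·2.15² + 2·0.85·0.39·0.61·0.68·2.15 = 2.3816 (%²).
σ_p = √2.3816 = 1.543%.
At 97.5%, z = 1.960.
VaR = 1.960 × 1.543% = 3.024%; on $40,000,000 that is $1,209,600.

$1,210,000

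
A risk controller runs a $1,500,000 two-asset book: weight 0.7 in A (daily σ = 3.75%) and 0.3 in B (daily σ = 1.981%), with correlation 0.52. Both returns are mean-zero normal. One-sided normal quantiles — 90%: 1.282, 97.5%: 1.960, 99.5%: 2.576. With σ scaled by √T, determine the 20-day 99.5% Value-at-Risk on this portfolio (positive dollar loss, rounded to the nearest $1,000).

$515,000

σ_p = √(0.7²·3.75² + 0.3²·1.981² + 2·0.52·0.7·0.3·3.75·1.981) = 2.978%.
σ_{20d} = 2.978% × √20 = 13.318%.
VaR = 2.576 × 13.318% = 34.307%; on $1,500,000 that is $514,605.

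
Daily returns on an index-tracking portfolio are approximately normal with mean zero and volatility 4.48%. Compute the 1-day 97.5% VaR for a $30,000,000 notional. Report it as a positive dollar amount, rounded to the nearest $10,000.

$2,630,000

At 97.5% one-sided, z = 1.960.
VaR = z·σ = 1.960 × 4.48% = 8.781%.
On $30,000,000: 0.08781 × $30,000,000 = $2,634,300.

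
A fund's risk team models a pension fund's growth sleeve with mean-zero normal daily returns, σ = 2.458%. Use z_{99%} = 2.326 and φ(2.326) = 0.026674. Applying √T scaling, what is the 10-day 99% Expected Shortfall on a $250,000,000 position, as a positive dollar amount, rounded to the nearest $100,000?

σ_{10d} = 2.458% × √10 = 7.773%.
ES multiplier = φ(z)/(1−α) = 0.026674/0.01 = 2.667.
ES = 7.773% × 2.667 = 20.731%; on $250,000,000: $51,827,500.

$51,800,000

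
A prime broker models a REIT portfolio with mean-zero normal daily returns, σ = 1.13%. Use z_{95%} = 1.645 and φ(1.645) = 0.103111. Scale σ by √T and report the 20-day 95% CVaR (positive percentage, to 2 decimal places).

σ_{20d} = 1.13% × √20 = 5.054%.
ES multiplier = φ(z)/(1−α) = 0.103111/0.05 = 2.062.
ES = 5.054% × 2.062 = 10.421%.

10.42%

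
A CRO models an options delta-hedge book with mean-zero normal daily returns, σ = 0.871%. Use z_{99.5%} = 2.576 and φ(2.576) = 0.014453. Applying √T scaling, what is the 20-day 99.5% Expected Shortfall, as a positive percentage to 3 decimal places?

11.260%

σ_{20d} = 0.871% × √20 = 3.895%.
ES multiplier = φ(z)/(1−α) = 0.014453/0.005 = 2.891.
ES = 3.895% × 2.891 = 11.260%.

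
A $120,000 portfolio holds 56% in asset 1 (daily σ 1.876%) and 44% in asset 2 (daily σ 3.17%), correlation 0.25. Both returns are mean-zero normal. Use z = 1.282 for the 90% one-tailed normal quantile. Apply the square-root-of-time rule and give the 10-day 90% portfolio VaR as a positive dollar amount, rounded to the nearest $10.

$9,460

σ_p = √(0.56²·1.876² + 0.44²·3.17² + 2·0.25·0.56·0.44·1.876·3.17) = 1.945%.
σ_{10d} = 1.945% × √10 = 6.151%.
VaR = 1.282 × 6.151% = 7.886%; on $120,000 that is $9,463.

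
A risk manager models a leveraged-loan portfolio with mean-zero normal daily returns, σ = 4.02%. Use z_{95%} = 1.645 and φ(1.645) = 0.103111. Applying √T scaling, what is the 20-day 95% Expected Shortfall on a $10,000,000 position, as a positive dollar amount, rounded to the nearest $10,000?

σ_{20d} = 4.02% × √20 = 17.978%.
ES multiplier = φ(z)/(1−α) = 0.103111/0.05 = 2.062.
ES = 17.978% × 2.062 = 37.071%; on $10,000,000: $3,707,100.

$3,710,000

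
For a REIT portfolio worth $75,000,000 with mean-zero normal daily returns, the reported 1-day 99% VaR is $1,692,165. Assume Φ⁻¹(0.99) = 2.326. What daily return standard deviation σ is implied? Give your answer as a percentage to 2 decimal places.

VaR as a fraction: $1,692,165 / $75,000,000 = 2.256%.
σ = VaR / z = 2.256% / 2.326 = 0.970%.

0.97%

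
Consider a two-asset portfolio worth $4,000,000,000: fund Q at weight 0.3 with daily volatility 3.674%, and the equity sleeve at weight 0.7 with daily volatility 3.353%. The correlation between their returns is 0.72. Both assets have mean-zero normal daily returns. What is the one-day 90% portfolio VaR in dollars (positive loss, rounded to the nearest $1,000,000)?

σ_p² = 0.3²·3.674² + 0.7²·3.353² + 2·0.72·0.3·0.7·3.674·3.353 = 10.4490 (%²).
σ_p = √10.4490 = 3.232%.
At 90%, z = 1.282.
VaR = 1.282 × 3.232% = 4.143%; on $4,000,000,000 that is $165,720,000.

$166,000,000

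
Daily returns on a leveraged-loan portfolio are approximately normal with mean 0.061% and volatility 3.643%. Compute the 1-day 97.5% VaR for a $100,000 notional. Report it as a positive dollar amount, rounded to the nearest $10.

$7,080

At 97.5% one-sided, z = 1.960.
VaR = −μ + z·σ = −(0.061%) + 1.960 × 3.643% = 7.079%.
On $100,000: 0.07079 × $100,000 = $7,079.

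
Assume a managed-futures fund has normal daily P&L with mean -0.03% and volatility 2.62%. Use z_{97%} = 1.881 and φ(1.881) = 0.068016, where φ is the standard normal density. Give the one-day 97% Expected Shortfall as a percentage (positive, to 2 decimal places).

5.97%

Tail multiplier: φ(z)/(1−α) = 0.068016 / 0.03 = 2.267.
ES = −(-0.03%) + 2.62% × 2.267 = 5.970%.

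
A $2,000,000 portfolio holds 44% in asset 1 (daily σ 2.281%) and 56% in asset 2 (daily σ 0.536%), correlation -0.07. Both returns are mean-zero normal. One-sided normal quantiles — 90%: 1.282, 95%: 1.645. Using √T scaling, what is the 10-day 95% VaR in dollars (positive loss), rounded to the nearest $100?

$106,900

σ_p = √(0.44²·2.281² + 0.56²·0.536² + 2·-0.07·0.44·0.56·2.281·0.536) = 1.027%.
σ_{10d} = 1.027% × √10 = 3.248%.
VaR = 1.645 × 3.248% = 5.343%; on $2,000,000 that is $106,860.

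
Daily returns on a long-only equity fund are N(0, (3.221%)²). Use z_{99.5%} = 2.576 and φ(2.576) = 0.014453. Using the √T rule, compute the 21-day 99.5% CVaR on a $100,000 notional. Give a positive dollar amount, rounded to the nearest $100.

σ_{21d} = 3.221% × √21 = 14.760%.
ES multiplier = φ(z)/(1−α) = 0.014453/0.005 = 2.891.
ES = 14.760% × 2.891 = 42.671%; on $100,000: $42,671.

$42,700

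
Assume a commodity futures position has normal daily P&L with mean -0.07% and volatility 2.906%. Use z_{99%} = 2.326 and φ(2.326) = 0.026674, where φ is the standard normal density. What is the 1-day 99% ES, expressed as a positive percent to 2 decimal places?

7.82%

Tail multiplier: φ(z)/(1−α) = 0.026674 / 0.01 = 2.667.
ES = −(-0.07%) + 2.906% × 2.667 = 7.820%.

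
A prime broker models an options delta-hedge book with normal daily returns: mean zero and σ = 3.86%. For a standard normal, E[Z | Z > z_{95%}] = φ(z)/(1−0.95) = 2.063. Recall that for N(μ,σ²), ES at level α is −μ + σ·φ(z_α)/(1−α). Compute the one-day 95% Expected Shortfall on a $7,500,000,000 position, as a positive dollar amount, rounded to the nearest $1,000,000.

$597,000,000

ES = 3.86% × 2.063 = 7.963%.
On $7,500,000,000: 0.07963 × $7,500,000,000 = $597,225,000.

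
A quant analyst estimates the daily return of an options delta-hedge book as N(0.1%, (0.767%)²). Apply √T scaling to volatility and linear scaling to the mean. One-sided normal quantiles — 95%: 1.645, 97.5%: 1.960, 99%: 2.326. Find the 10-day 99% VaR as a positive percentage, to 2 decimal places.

4.64%

σ_{10d} = 0.767% × √10 = 2.425%; μ_{10d} = 10 × 0.1% = 1.000%.
VaR = −(1.000%) + 2.326 × 2.425% = 4.641%.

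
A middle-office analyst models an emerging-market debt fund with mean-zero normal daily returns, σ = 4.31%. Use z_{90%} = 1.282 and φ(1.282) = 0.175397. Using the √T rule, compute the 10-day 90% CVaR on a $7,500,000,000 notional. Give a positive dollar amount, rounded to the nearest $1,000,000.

σ_{10d} = 4.31% × √10 = 13.629%.
ES multiplier = φ(z)/(1−α) = 0.175397/0.1 = 1.754.
ES = 13.629% × 1.754 = 23.905%; on $7,500,000,000: $1,792,875,000.

$1,793,000,000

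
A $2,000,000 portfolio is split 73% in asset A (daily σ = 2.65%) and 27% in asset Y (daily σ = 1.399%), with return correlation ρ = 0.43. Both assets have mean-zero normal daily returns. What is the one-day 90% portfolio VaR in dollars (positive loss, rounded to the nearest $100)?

$54,500

σ_p² = 0.73²·2.65² + 0.27²·1.399² + 2·0.43·0.73·0.27·2.65·1.399 = 4.5134 (%²).
σ_p = √4.5134 = 2.124%.
At 90%, z = 1.282.
VaR = 1.282 × 2.124% = 2.723%; on $2,000,000 that is $54,460.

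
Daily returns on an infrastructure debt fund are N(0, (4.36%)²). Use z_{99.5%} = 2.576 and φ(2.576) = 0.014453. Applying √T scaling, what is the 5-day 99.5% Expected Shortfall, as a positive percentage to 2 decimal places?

28.18%

σ_{5d} = 4.36% × √5 = 9.749%.
ES multiplier = φ(z)/(1−α) = 0.014453/0.005 = 2.891.
ES = 9.749% × 2.891 = 28.184%.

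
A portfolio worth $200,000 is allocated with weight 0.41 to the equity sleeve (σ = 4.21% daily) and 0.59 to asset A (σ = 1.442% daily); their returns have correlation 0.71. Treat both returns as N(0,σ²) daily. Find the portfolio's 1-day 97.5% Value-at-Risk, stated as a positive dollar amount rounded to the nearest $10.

$9,430

σ_p² = 0.41²·4.21² + 0.59²·1.442² + 2·0.71·0.41·0.59·4.21·1.442 = 5.7886 (%²).
σ_p = √5.7886 = 2.406%.
At 97.5%, z = 1.960.
VaR = 1.960 × 2.406% = 4.716%; on $200,000 that is $9,432.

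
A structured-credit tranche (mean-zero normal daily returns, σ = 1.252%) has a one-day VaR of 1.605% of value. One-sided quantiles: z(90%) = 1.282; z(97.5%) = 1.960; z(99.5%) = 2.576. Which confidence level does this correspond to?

Implied z = VaR/σ = 1.605 / 1.252 = 1.282.
This matches z(90%) = 1.282.

90%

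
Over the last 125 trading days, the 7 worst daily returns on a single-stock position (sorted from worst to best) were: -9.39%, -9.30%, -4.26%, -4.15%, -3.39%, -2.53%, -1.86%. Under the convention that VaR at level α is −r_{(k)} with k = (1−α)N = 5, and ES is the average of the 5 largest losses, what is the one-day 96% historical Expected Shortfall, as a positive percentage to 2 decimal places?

The 5 worst returns sum to -30.49%.
ES = −(-30.49%) / 5 = 6.098% ≈ 6.10%.

6.10%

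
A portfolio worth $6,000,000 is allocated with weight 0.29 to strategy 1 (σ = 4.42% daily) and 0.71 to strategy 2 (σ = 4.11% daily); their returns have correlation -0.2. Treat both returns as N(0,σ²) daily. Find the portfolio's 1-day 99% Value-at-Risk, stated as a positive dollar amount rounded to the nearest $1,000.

σ_p² = 0.29²·4.42² + 0.71²·4.11² + 2·-0.2·0.29·0.71·4.42·4.11 = 8.6622 (%²).
σ_p = √8.6622 = 2.943%.
At 99%, z = 2.326.
VaR = 2.326 × 2.943% = 6.845%; on $6,000,000 that is $410,700.

$411,000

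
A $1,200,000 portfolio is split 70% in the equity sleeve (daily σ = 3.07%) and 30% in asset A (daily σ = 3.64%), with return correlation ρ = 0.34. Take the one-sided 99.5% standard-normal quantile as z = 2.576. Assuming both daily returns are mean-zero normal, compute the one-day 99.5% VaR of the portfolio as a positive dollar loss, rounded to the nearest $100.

σ_p² = 0.7²·3.07² + 0.3²·3.64² + 2·0.34·0.7·0.3·3.07·3.64 = 7.4064 (%²).
σ_p = √7.4064 = 2.721%.
VaR = 2.576 × 2.721% = 7.009%; on $1,200,000 that is $84,108.

$84,100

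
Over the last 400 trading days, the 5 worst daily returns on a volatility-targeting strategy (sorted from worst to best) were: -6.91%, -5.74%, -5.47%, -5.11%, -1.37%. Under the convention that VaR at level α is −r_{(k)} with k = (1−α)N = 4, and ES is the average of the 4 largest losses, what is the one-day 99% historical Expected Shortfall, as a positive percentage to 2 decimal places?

5.81%

The 4 worst returns sum to -23.23%.
ES = −(-23.23%) / 4 = 5.8075% ≈ 5.81%.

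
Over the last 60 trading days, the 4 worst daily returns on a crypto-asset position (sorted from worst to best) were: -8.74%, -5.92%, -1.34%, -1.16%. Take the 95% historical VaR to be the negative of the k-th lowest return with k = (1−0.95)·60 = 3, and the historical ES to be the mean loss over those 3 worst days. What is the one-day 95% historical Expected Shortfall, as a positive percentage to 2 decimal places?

5.33%

The 3 worst returns sum to -16.00%.
ES = −(-16.00%) / 3 = 5.3333…% ≈ 5.33%.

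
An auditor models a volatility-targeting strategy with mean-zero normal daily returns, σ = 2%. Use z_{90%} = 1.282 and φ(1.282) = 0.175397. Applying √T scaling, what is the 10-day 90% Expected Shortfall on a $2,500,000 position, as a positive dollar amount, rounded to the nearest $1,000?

σ_{10d} = 2% × √10 = 6.325%.
ES multiplier = φ(z)/(1−α) = 0.175397/0.1 = 1.754.
ES = 6.325% × 1.754 = 11.094%; on $2,500,000: $277,350.

$277,000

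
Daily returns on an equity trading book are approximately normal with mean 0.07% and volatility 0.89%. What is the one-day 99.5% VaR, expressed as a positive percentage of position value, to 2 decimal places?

At 99.5% one-sided, z = 2.576.
VaR = −μ + z·σ = −(0.07%) + 2.576 × 0.89% = 2.223%.

2.22%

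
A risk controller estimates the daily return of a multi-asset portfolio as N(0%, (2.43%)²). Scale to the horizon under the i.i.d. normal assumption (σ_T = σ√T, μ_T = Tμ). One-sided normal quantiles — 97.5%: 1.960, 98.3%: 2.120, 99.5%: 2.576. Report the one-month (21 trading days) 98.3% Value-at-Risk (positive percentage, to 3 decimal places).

23.608%

σ_{21d} = 2.43% × √21 = 11.136%.
VaR = 2.120 × 11.136% = 23.608%.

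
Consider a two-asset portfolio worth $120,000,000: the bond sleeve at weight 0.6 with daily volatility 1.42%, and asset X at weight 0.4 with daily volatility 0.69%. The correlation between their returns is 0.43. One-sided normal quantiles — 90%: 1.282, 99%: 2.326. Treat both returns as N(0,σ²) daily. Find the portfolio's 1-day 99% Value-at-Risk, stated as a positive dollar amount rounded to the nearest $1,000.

$2,797,000

σ_p² = 0.6²·1.42² + 0.4²·0.69² + 2·0.43·0.6·0.4·1.42·0.69 = 1.0043 (%²).
σ_p = √1.0043 = 1.002%.
VaR = 2.326 × 1.002% = 2.331%; on $120,000,000 that is $2,797,200.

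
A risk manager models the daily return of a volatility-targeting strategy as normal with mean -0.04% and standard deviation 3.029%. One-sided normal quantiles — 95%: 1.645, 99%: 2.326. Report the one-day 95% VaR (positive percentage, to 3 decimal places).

VaR = −μ + z·σ = −(-0.04%) + 1.645 × 3.029% = 5.023%.

5.023%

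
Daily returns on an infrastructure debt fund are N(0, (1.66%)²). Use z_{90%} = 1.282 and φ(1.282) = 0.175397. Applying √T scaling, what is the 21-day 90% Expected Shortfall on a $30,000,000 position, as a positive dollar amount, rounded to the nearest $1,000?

$4,003,000

σ_{21d} = 1.66% × √21 = 7.607%.
ES multiplier = φ(z)/(1−α) = 0.175397/0.1 = 1.754.
ES = 7.607% × 1.754 = 13.343%; on $30,000,000: $4,002,900.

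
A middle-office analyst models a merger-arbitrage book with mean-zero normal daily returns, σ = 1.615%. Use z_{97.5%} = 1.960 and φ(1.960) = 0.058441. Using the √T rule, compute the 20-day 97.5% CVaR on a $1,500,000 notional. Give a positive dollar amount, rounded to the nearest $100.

$253,300

σ_{20d} = 1.615% × √20 = 7.222%.
ES multiplier = φ(z)/(1−α) = 0.058441/0.025 = 2.338.
ES = 7.222% × 2.338 = 16.885%; on $1,500,000: $253,275.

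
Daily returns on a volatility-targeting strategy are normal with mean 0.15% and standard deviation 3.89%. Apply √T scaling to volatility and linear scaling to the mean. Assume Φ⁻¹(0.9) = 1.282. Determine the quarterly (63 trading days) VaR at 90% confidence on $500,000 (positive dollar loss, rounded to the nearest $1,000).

σ_{63d} = 3.89% × √63 = 30.876%; μ_{63d} = 63 × 0.15% = 9.450%.
VaR = −(9.450%) + 1.282 × 30.876% = 30.133%.
On $500,000: 0.30133 × $500,000 = $150,665.

$151,000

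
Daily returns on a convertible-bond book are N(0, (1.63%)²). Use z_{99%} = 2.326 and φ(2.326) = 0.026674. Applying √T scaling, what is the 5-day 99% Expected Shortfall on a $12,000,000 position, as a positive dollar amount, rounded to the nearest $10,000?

σ_{5d} = 1.63% × √5 = 3.645%.
ES multiplier = φ(z)/(1−α) = 0.026674/0.01 = 2.667.
ES = 3.645% × 2.667 = 9.721%; on $12,000,000: $1,166,520.

$1,170,000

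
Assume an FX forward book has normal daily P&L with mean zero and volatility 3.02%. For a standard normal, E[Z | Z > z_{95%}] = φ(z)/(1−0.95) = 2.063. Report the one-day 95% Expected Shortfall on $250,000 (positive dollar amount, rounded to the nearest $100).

ES = 3.02% × 2.063 = 6.230%.
On $250,000: 0.06230 × $250,000 = $15,575.

$15,600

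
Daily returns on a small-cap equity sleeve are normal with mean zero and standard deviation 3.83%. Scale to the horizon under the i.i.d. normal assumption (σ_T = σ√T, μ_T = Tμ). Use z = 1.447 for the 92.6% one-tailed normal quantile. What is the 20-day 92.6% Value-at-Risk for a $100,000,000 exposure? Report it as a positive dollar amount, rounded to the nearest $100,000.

σ_{20d} = 3.83% × √20 = 17.128%.
VaR = 1.447 × 17.128% = 24.784%.
On $100,000,000: 0.24784 × $100,000,000 = $24,784,000.

$24,800,000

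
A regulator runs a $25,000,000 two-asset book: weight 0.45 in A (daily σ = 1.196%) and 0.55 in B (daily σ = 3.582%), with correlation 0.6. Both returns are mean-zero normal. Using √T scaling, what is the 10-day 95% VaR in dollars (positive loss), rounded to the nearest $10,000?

σ_p = √(0.45²·1.196² + 0.55²·3.582² + 2·0.6·0.45·0.55·1.196·3.582) = 2.333%.
σ_{10d} = 2.333% × √10 = 7.378%.
z(95%) = 1.645.
VaR = 1.645 × 7.378% = 12.137%; on $25,000,000 that is $3,034,250.

$3,030,000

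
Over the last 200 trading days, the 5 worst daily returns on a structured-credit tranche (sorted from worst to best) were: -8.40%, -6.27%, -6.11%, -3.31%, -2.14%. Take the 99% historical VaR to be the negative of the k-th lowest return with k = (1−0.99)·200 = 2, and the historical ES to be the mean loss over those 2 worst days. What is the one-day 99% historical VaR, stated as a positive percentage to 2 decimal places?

k = 2; the 2nd lowest return is -6.27%, so VaR = 6.27%.

6.27%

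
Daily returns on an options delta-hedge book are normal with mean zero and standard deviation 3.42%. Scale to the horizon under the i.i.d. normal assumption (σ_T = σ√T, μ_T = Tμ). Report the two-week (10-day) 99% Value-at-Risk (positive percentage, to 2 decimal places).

At 99%, z = 2.326.
σ_{10d} = 3.42% × √10 = 10.815%.
VaR = 2.326 × 10.815% = 25.156%.

25.16%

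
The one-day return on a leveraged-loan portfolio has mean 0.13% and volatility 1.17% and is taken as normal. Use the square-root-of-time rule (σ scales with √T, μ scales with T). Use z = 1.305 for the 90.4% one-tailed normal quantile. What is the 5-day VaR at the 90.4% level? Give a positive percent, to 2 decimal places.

2.76%

σ_{5d} = 1.17% × √5 = 2.616%; μ_{5d} = 5 × 0.13% = 0.650%.
VaR = −(0.650%) + 1.305 × 2.616% = 2.764%.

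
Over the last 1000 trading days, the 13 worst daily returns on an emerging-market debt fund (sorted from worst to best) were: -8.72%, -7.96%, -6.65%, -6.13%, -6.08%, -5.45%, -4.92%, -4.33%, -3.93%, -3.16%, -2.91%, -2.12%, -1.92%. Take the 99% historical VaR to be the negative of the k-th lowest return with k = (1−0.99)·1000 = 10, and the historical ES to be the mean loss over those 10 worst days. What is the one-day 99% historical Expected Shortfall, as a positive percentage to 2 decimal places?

5.73%

The 10 worst returns sum to -57.33%.
ES = −(-57.33%) / 10 = 5.733% ≈ 5.73%.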